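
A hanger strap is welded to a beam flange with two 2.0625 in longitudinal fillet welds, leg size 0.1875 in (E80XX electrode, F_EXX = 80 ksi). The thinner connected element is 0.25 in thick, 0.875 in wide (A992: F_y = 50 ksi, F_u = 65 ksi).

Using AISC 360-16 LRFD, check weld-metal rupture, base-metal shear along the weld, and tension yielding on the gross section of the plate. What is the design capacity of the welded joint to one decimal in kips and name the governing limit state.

9.8 kips (gross-section yield governs)

Weld metal: throat = 0.707×0.1875 = 0.13256 in, L = 2×2.0625 = 4.125 in. φR_n = 0.75 × 0.6 × 80 × 0.13256 × 4.125 = 19.7 kips.
Base metal shear (0.25 in plate): yield φR_n = 1.0×0.6×50×0.25×4.125 = 30.9 kips; rupture φR_n = 0.75×0.6×65×0.25×4.125 = 30.2 kips; take 30.2 kips (rupture).
Tension yield (gross): A_g = 0.875×0.25 = 0.21875 in². φR_n = 0.90 × 50 × 0.21875 = 9.8 kips.
Governing: min(19.7, 30.2, 9.8) = 9.8 kips → gross-section yield.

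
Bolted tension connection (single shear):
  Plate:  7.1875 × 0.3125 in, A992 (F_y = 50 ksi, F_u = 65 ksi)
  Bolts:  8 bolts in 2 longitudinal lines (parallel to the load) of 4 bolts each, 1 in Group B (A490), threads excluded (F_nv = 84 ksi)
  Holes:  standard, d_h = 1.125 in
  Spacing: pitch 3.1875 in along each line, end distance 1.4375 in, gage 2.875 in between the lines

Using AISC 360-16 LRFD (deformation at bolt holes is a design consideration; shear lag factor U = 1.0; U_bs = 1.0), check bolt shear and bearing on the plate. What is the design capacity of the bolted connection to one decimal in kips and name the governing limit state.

251.4 kips (bearing governs)

Bolt shear: A_b = π(1)²/4 = 0.7854 in². φR_n = 0.75 × 84 × 0.7854 × 8 × 1 = 395.8 kips.
Bearing (0.3125 in plate, F_u = 65 ksi): end bolts L_c = 1.4375 − 1.125/2 = 0.875, R_n = min(1.2×0.875×0.3125×65, 2.4×1×0.3125×65) = 21.328 kips/bolt; interior L_c = 3.1875 − 1.125 = 2.0625, R_n = 48.75 kips/bolt. φR_n = 0.75 × (2×21.328 + 6×48.75) = 251.4 kips.
Governing: min(395.8, 251.4) = 251.4 kips → bearing.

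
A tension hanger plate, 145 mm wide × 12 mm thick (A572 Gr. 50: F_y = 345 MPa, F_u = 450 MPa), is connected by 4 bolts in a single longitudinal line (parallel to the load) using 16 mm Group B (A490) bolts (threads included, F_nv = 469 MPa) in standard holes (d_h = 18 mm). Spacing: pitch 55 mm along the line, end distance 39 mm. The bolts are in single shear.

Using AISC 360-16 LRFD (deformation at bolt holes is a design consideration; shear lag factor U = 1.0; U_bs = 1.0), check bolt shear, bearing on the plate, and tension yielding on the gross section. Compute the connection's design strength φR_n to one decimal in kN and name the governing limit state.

Bolt shear: A_b = π(16)²/4 = 201.06 mm². φR_n = 0.75 × 469 × 201.06 × 4 × 1 = 282.9 kN.
Bearing (12 mm plate, F_u = 450 MPa): end bolts L_c = 39 − 18/2 = 30, R_n = min(1.2×30×12×450, 2.4×16×12×450) = 194.4 kN/bolt; interior L_c = 55 − 18 = 37, R_n = 207.36 kN/bolt. φR_n = 0.75 × (1×194.4 + 3×207.36) = 612.4 kN.
Tension yield (gross): A_g = 145×12 = 1740 mm². φR_n = 0.90 × 345 × 1740 = 540.3 kN.
Governing: min(282.9, 612.4, 540.3) = 282.9 kN → bolt shear.

282.9 kN (bolt shear governs)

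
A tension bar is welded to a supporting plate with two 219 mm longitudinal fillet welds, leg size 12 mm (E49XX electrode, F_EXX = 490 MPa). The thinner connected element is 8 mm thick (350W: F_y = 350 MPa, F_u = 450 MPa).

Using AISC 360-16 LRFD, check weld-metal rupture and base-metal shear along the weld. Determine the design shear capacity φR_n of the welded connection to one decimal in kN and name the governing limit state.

709.6 kN (base-metal shear governs)

Weld metal: throat = 0.707×12 = 8.484 mm, L = 2×219 = 438 mm. φR_n = 0.75 × 0.6 × 490 × 8.484 × 438 = 819.4 kN.
Base metal shear (8 mm plate): yield φR_n = 1.0×0.6×350×8×438 = 735.8 kN; rupture φR_n = 0.75×0.6×450×8×438 = 709.6 kN; take 709.6 kN (rupture).
Governing: min(819.4, 709.6) = 709.6 kN → base-metal shear.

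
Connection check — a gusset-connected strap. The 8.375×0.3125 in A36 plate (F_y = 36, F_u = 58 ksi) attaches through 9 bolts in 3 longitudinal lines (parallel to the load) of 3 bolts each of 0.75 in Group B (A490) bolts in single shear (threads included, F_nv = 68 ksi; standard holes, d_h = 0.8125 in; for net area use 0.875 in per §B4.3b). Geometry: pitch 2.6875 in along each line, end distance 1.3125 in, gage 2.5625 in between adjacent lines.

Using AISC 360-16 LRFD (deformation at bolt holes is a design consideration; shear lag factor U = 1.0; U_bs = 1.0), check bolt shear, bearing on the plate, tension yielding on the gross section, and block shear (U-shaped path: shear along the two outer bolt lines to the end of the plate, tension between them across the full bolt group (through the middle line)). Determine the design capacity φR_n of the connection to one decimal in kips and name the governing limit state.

84.8 kips (gross-section yield governs)

Bolt shear: A_b = π(0.75)²/4 = 0.44179 in². φR_n = 0.75 × 68 × 0.44179 × 9 × 1 = 202.8 kips.
Bearing (0.3125 in plate, F_u = 58 ksi): end bolts L_c = 1.3125 − 0.8125/2 = 0.90625, R_n = min(1.2×0.90625×0.3125×58, 2.4×0.75×0.3125×58) = 19.711 kips/bolt; interior L_c = 2.6875 − 0.8125 = 1.875, R_n = 32.625 kips/bolt. φR_n = 0.75 × (3×19.711 + 6×32.625) = 191.2 kips.
Tension yield (gross): A_g = 8.375×0.3125 = 2.6172 in². φR_n = 0.90 × 36 × 2.6172 = 84.8 kips.
Block shear: shear path 2×[1.3125+2×2.6875] = 2×6.6875 in, A_gv = 4.1797, A_nv = 2×(6.6875 − 2.5×0.875)×0.3125 = 2.8125 in²; tension across gage: (5.125 − 2×0.875)×0.3125 = 1.0547 in². R_n = min(0.6×58×2.8125, 0.6×36×4.1797) + 1.0×58×1.0547 = min(97.875, 90.282) + 61.173 = 151.46 kips. φR_n = 0.75 × 151.46 = 113.6 kips.
Governing: min(202.8, 191.2, 84.8, 113.6) = 84.8 kips → gross-section yield.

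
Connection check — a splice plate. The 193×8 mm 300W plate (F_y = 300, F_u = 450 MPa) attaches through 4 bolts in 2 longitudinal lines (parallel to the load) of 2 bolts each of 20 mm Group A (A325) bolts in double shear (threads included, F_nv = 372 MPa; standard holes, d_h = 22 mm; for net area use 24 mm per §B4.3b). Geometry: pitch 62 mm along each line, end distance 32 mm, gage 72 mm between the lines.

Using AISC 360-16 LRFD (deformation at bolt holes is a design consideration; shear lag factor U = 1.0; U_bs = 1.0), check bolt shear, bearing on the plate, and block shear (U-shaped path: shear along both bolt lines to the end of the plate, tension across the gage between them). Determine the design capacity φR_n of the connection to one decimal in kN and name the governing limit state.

317.5 kN (block shear governs)

Bolt shear: A_b = π(20)²/4 = 314.16 mm². φR_n = 0.75 × 372 × 314.16 × 4 × 2 = 701.2 kN.
Bearing (8 mm plate, F_u = 450 MPa): end bolts L_c = 32 − 22/2 = 21, R_n = min(1.2×21×8×450, 2.4×20×8×450) = 90.72 kN/bolt; interior L_c = 62 − 22 = 40, R_n = 172.8 kN/bolt. φR_n = 0.75 × (2×90.72 + 2×172.8) = 395.3 kN.
Block shear: shear path 2×[32+1×62] = 2×94 mm, A_gv = 1504, A_nv = 2×(94 − 1.5×24)×8 = 928 mm²; tension across gage: (72 − 1×24)×8 = 384 mm². R_n = min(0.6×450×928, 0.6×300×1504) + 1.0×450×384 = min(250.56, 270.72) + 172.8 = 423.36 kN. φR_n = 0.75 × 423.36 = 317.5 kN.
Governing: min(701.2, 395.3, 317.5) = 317.5 kN → block shear.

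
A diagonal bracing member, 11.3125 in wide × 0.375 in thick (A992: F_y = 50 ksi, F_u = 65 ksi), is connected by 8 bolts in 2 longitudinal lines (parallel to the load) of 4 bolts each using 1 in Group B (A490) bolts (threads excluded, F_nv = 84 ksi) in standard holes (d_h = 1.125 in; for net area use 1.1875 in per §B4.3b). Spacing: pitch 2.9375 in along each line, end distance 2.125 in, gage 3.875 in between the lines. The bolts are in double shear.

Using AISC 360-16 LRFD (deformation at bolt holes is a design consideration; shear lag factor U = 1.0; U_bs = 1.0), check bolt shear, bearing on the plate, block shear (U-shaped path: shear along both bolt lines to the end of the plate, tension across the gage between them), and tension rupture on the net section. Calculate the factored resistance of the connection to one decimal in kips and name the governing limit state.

163.4 kips (net-section rupture governs)

Bolt shear: A_b = π(1)²/4 = 0.7854 in². φR_n = 0.75 × 84 × 0.7854 × 8 × 2 = 791.7 kips.
Bearing (0.375 in plate, F_u = 65 ksi): end bolts L_c = 2.125 − 1.125/2 = 1.5625, R_n = min(1.2×1.5625×0.375×65, 2.4×1×0.375×65) = 45.703 kips/bolt; interior L_c = 2.9375 − 1.125 = 1.8125, R_n = 53.016 kips/bolt. φR_n = 0.75 × (2×45.703 + 6×53.016) = 307.1 kips.
Block shear: shear path 2×[2.125+3×2.9375] = 2×10.9375 in, A_gv = 8.2031, A_nv = 2×(10.9375 − 3.5×1.1875)×0.375 = 5.0859 in²; tension across gage: (3.875 − 1×1.1875)×0.375 = 1.0078 in². R_n = min(0.6×65×5.0859, 0.6×50×8.2031) + 1.0×65×1.0078 = min(198.35, 246.09) + 65.507 = 263.86 kips. φR_n = 0.75 × 263.86 = 197.9 kips.
Tension rupture (net): A_n = (11.3125 − 2×1.1875)×0.375 = 3.3516 in² (U = 1.0, A_e = A_n). φR_n = 0.75 × 65 × 3.3516 = 163.4 kips.
Governing: min(791.7, 307.1, 197.9, 163.4) = 163.4 kips → net-section rupture.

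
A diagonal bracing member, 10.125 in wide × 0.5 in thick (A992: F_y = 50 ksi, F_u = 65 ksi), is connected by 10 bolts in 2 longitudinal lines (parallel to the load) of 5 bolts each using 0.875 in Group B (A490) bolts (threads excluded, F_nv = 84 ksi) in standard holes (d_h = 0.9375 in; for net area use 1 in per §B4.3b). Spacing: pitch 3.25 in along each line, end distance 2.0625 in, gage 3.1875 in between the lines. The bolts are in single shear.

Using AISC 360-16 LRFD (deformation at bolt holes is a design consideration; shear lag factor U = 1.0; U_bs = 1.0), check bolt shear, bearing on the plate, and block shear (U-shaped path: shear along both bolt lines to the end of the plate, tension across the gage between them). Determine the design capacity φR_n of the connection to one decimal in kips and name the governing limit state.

Bolt shear: A_b = π(0.875)²/4 = 0.60132 in². φR_n = 0.75 × 84 × 0.60132 × 10 × 1 = 378.8 kips.
Bearing (0.5 in plate, F_u = 65 ksi): end bolts L_c = 2.0625 − 0.9375/2 = 1.59375, R_n = min(1.2×1.59375×0.5×65, 2.4×0.875×0.5×65) = 62.156 kips/bolt; interior L_c = 3.25 − 0.9375 = 2.3125, R_n = 68.25 kips/bolt. φR_n = 0.75 × (2×62.156 + 8×68.25) = 502.7 kips.
Block shear: shear path 2×[2.0625+4×3.25] = 2×15.0625 in, A_gv = 15.063, A_nv = 2×(15.0625 − 4.5×1)×0.5 = 10.563 in²; tension across gage: (3.1875 − 1×1)×0.5 = 1.0938 in². R_n = min(0.6×65×10.563, 0.6×50×15.063) + 1.0×65×1.0938 = min(411.96, 451.89) + 71.097 = 483.06 kips. φR_n = 0.75 × 483.06 = 362.3 kips.
Governing: min(378.8, 502.7, 362.3) = 362.3 kips → block shear.

362.3 kips (block shear governs)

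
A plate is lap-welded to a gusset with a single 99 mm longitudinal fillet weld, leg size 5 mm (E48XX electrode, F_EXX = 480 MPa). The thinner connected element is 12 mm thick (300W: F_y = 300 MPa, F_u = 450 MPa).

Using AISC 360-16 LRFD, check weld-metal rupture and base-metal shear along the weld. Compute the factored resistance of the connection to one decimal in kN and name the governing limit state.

Weld metal: throat = 0.707×5 = 3.535 mm, L = 99 mm. φR_n = 0.75 × 0.6 × 480 × 3.535 × 99 = 75.6 kN.
Base metal shear (12 mm plate): yield φR_n = 1.0×0.6×300×12×99 = 213.8 kN; rupture φR_n = 0.75×0.6×450×12×99 = 240.6 kN; take 213.8 kN (yield).
Governing: min(75.6, 213.8) = 75.6 kN → weld metal.

75.6 kN (weld metal governs)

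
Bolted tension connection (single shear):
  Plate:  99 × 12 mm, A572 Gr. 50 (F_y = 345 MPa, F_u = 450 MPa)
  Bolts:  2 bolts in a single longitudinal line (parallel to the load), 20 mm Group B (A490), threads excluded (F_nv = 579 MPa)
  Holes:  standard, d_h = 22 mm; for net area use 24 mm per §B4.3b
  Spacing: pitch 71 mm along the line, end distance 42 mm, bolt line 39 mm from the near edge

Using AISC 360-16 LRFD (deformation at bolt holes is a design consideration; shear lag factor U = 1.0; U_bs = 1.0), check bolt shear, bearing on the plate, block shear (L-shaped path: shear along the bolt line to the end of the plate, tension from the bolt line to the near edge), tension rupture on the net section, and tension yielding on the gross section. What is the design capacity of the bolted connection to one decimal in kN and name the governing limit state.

Bolt shear: A_b = π(20)²/4 = 314.16 mm². φR_n = 0.75 × 579 × 314.16 × 2 × 1 = 272.8 kN.
Bearing (12 mm plate, F_u = 450 MPa): end bolts L_c = 42 − 22/2 = 31, R_n = min(1.2×31×12×450, 2.4×20×12×450) = 200.88 kN/bolt; interior L_c = 71 − 22 = 49, R_n = 259.2 kN/bolt. φR_n = 0.75 × (1×200.88 + 1×259.2) = 345.1 kN.
Block shear: shear path 1×[42+1×71] = 1×113 mm, A_gv = 1356, A_nv = 1×(113 − 1.5×24)×12 = 924 mm²; tension to near edge: (39 − 0.5×24)×12 = 324 mm². R_n = min(0.6×450×924, 0.6×345×1356) + 1.0×450×324 = min(249.48, 280.69) + 145.8 = 395.28 kN. φR_n = 0.75 × 395.28 = 296.5 kN.
Tension rupture (net): A_n = (99 − 1×24)×12 = 900 mm² (U = 1.0, A_e = A_n). φR_n = 0.75 × 450 × 900 = 303.8 kN.
Tension yield (gross): A_g = 99×12 = 1188 mm². φR_n = 0.90 × 345 × 1188 = 368.9 kN.
Governing: min(272.8, 345.1, 296.5, 303.8, 368.9) = 272.8 kN → bolt shear.

272.8 kN (bolt shear governs)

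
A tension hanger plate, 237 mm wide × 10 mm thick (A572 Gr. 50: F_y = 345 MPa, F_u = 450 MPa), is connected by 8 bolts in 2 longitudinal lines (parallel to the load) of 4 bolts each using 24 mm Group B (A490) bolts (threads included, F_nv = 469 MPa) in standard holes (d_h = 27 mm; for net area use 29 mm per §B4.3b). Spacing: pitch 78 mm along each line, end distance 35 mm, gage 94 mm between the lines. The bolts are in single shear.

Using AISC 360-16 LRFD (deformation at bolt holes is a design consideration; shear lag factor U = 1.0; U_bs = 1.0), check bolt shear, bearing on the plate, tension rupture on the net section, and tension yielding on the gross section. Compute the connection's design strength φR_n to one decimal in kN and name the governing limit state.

604.1 kN (net-section rupture governs)

Bolt shear: A_b = π(24)²/4 = 452.39 mm². φR_n = 0.75 × 469 × 452.39 × 8 × 1 = 1273.0 kN.
Bearing (10 mm plate, F_u = 450 MPa): end bolts L_c = 35 − 27/2 = 21.5, R_n = min(1.2×21.5×10×450, 2.4×24×10×450) = 116.1 kN/bolt; interior L_c = 78 − 27 = 51, R_n = 259.2 kN/bolt. φR_n = 0.75 × (2×116.1 + 6×259.2) = 1340.6 kN.
Tension rupture (net): A_n = (237 − 2×29)×10 = 1790 mm² (U = 1.0, A_e = A_n). φR_n = 0.75 × 450 × 1790 = 604.1 kN.
Tension yield (gross): A_g = 237×10 = 2370 mm². φR_n = 0.90 × 345 × 2370 = 735.9 kN.
Governing: min(1273.0, 1340.6, 604.1, 735.9) = 604.1 kN → net-section rupture.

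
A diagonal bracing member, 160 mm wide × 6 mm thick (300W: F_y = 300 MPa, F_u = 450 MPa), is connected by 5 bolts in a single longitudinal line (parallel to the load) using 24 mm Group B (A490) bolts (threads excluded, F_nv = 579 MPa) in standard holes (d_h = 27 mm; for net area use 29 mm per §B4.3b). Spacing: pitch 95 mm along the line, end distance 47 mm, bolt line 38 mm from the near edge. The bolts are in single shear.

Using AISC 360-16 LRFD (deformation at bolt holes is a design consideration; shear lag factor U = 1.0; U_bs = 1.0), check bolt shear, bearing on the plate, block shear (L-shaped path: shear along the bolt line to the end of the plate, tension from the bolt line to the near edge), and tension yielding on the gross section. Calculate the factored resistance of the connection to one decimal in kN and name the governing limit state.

259.2 kN (gross-section yield governs)

Bolt shear: A_b = π(24)²/4 = 452.39 mm². φR_n = 0.75 × 579 × 452.39 × 5 × 1 = 982.3 kN.
Bearing (6 mm plate, F_u = 450 MPa): end bolts L_c = 47 − 27/2 = 33.5, R_n = min(1.2×33.5×6×450, 2.4×24×6×450) = 108.54 kN/bolt; interior L_c = 95 − 27 = 68, R_n = 155.52 kN/bolt. φR_n = 0.75 × (1×108.54 + 4×155.52) = 548.0 kN.
Block shear: shear path 1×[47+4×95] = 1×427 mm, A_gv = 2562, A_nv = 1×(427 − 4.5×29)×6 = 1779 mm²; tension to near edge: (38 − 0.5×29)×6 = 141 mm². R_n = min(0.6×450×1779, 0.6×300×2562) + 1.0×450×141 = min(480.33, 461.16) + 63.45 = 524.61 kN. φR_n = 0.75 × 524.61 = 393.5 kN.
Tension yield (gross): A_g = 160×6 = 960 mm². φR_n = 0.90 × 300 × 960 = 259.2 kN.
Governing: min(982.3, 548.0, 393.5, 259.2) = 259.2 kN → gross-section yield.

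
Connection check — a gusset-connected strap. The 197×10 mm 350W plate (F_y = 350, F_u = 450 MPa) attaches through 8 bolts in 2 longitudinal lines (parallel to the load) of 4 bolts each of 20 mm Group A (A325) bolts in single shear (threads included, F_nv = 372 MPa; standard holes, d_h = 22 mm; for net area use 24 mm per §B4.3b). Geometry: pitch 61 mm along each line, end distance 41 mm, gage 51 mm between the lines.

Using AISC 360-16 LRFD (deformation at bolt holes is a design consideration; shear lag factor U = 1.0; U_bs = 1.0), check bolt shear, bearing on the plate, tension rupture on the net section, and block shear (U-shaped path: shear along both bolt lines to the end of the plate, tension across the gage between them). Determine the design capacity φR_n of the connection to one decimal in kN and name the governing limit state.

Bolt shear: A_b = π(20)²/4 = 314.16 mm². φR_n = 0.75 × 372 × 314.16 × 8 × 1 = 701.2 kN.
Bearing (10 mm plate, F_u = 450 MPa): end bolts L_c = 41 − 22/2 = 30, R_n = min(1.2×30×10×450, 2.4×20×10×450) = 162 kN/bolt; interior L_c = 61 − 22 = 39, R_n = 210.6 kN/bolt. φR_n = 0.75 × (2×162 + 6×210.6) = 1190.7 kN.
Tension rupture (net): A_n = (197 − 2×24)×10 = 1490 mm² (U = 1.0, A_e = A_n). φR_n = 0.75 × 450 × 1490 = 502.9 kN.
Block shear: shear path 2×[41+3×61] = 2×224 mm, A_gv = 4480, A_nv = 2×(224 − 3.5×24)×10 = 2800 mm²; tension across gage: (51 − 1×24)×10 = 270 mm². R_n = min(0.6×450×2800, 0.6×350×4480) + 1.0×450×270 = min(756, 940.8) + 121.5 = 877.5 kN. φR_n = 0.75 × 877.5 = 658.1 kN.
Governing: min(701.2, 1190.7, 502.9, 658.1) = 502.9 kN → net-section rupture.

502.9 kN (net-section rupture governs)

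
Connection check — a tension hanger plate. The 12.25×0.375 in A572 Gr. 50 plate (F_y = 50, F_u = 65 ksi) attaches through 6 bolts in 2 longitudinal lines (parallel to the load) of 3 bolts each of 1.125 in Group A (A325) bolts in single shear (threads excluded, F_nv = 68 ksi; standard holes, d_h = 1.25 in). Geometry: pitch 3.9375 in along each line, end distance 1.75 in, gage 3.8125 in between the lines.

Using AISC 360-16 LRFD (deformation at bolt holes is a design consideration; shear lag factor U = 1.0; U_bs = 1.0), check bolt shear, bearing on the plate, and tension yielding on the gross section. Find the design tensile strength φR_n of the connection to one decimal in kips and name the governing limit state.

206.7 kips (gross-section yield governs)

Bolt shear: A_b = π(1.125)²/4 = 0.99402 in². φR_n = 0.75 × 68 × 0.99402 × 6 × 1 = 304.2 kips.
Bearing (0.375 in plate, F_u = 65 ksi): end bolts L_c = 1.75 − 1.25/2 = 1.125, R_n = min(1.2×1.125×0.375×65, 2.4×1.125×0.375×65) = 32.906 kips/bolt; interior L_c = 3.9375 − 1.25 = 2.6875, R_n = 65.813 kips/bolt. φR_n = 0.75 × (2×32.906 + 4×65.813) = 246.8 kips.
Tension yield (gross): A_g = 12.25×0.375 = 4.5938 in². φR_n = 0.90 × 50 × 4.5938 = 206.7 kips.
Governing: min(304.2, 246.8, 206.7) = 206.7 kips → gross-section yield.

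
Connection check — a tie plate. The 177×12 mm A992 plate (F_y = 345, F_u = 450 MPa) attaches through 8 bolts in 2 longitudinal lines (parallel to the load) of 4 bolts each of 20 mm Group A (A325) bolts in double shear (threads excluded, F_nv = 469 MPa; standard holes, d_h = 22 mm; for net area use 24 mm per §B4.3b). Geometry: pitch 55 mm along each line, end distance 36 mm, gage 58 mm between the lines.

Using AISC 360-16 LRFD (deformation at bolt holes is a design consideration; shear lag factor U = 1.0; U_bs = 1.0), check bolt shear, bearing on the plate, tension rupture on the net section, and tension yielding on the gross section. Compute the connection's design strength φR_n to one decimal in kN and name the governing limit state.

522.5 kN (net-section rupture governs)

Bolt shear: A_b = π(20)²/4 = 314.16 mm². φR_n = 0.75 × 469 × 314.16 × 8 × 2 = 1768.1 kN.
Bearing (12 mm plate, F_u = 450 MPa): end bolts L_c = 36 − 22/2 = 25, R_n = min(1.2×25×12×450, 2.4×20×12×450) = 162 kN/bolt; interior L_c = 55 − 22 = 33, R_n = 213.84 kN/bolt. φR_n = 0.75 × (2×162 + 6×213.84) = 1205.3 kN.
Tension rupture (net): A_n = (177 − 2×24)×12 = 1548 mm² (U = 1.0, A_e = A_n). φR_n = 0.75 × 450 × 1548 = 522.5 kN.
Tension yield (gross): A_g = 177×12 = 2124 mm². φR_n = 0.90 × 345 × 2124 = 659.5 kN.
Governing: min(1768.1, 1205.3, 522.5, 659.5) = 522.5 kN → net-section rupture.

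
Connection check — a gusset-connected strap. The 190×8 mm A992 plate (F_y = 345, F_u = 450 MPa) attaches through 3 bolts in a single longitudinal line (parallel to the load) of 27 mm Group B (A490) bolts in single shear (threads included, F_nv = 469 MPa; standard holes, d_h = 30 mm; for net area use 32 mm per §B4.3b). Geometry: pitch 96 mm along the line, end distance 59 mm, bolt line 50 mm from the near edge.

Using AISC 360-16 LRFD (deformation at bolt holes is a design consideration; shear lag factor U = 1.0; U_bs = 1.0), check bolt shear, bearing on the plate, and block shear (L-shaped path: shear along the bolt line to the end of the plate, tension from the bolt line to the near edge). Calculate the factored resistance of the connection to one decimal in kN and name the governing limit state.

368.8 kN (block shear governs)

Bolt shear: A_b = π(27)²/4 = 572.56 mm². φR_n = 0.75 × 469 × 572.56 × 3 × 1 = 604.2 kN.
Bearing (8 mm plate, F_u = 450 MPa): end bolts L_c = 59 − 30/2 = 44, R_n = min(1.2×44×8×450, 2.4×27×8×450) = 190.08 kN/bolt; interior L_c = 96 − 30 = 66, R_n = 233.28 kN/bolt. φR_n = 0.75 × (1×190.08 + 2×233.28) = 492.5 kN.
Block shear: shear path 1×[59+2×96] = 1×251 mm, A_gv = 2008, A_nv = 1×(251 − 2.5×32)×8 = 1368 mm²; tension to near edge: (50 − 0.5×32)×8 = 272 mm². R_n = min(0.6×450×1368, 0.6×345×2008) + 1.0×450×272 = min(369.36, 415.66) + 122.4 = 491.76 kN. φR_n = 0.75 × 491.76 = 368.8 kN.
Governing: min(604.2, 492.5, 368.8) = 368.8 kN → block shear.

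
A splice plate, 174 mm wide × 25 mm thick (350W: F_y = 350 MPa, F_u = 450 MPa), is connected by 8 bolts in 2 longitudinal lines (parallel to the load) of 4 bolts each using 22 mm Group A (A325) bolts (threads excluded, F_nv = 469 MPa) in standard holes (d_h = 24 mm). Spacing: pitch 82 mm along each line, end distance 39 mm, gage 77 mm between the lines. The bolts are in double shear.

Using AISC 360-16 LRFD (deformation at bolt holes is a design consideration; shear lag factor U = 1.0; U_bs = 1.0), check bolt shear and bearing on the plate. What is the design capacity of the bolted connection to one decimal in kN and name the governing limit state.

Bolt shear: A_b = π(22)²/4 = 380.13 mm². φR_n = 0.75 × 469 × 380.13 × 8 × 2 = 2139.4 kN.
Bearing (25 mm plate, F_u = 450 MPa): end bolts L_c = 39 − 24/2 = 27, R_n = min(1.2×27×25×450, 2.4×22×25×450) = 364.5 kN/bolt; interior L_c = 82 − 24 = 58, R_n = 594 kN/bolt. φR_n = 0.75 × (2×364.5 + 6×594) = 3219.8 kN.
Governing: min(2139.4, 3219.8) = 2139.4 kN → bolt shear.

2139.4 kN (bolt shear governs)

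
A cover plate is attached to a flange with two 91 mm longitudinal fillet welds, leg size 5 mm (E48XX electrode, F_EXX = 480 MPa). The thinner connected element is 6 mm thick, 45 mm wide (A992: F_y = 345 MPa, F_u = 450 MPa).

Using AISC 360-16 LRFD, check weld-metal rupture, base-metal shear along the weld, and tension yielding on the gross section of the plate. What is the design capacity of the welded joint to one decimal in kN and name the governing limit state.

Weld metal: throat = 0.707×5 = 3.535 mm, L = 2×91 = 182 mm. φR_n = 0.75 × 0.6 × 480 × 3.535 × 182 = 139.0 kN.
Base metal shear (6 mm plate): yield φR_n = 1.0×0.6×345×6×182 = 226.0 kN; rupture φR_n = 0.75×0.6×450×6×182 = 221.1 kN; take 221.1 kN (rupture).
Tension yield (gross): A_g = 45×6 = 270 mm². φR_n = 0.90 × 345 × 270 = 83.8 kN.
Governing: min(139.0, 221.1, 83.8) = 83.8 kN → gross-section yield.

83.8 kN (gross-section yield governs)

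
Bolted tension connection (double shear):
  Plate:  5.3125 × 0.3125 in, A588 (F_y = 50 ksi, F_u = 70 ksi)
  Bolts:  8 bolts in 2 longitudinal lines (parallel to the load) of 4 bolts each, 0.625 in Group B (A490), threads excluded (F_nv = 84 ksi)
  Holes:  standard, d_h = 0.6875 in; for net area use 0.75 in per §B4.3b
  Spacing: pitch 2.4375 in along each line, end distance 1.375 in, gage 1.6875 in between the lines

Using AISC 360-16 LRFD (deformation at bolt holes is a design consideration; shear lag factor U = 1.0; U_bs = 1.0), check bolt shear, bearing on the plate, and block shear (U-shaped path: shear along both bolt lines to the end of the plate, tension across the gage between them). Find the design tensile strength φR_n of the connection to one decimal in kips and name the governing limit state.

134.7 kips (block shear governs)

Bolt shear: A_b = π(0.625)²/4 = 0.3068 in². φR_n = 0.75 × 84 × 0.3068 × 8 × 2 = 309.3 kips.
Bearing (0.3125 in plate, F_u = 70 ksi): end bolts L_c = 1.375 − 0.6875/2 = 1.03125, R_n = min(1.2×1.03125×0.3125×70, 2.4×0.625×0.3125×70) = 27.07 kips/bolt; interior L_c = 2.4375 − 0.6875 = 1.75, R_n = 32.813 kips/bolt. φR_n = 0.75 × (2×27.07 + 6×32.813) = 188.3 kips.
Block shear: shear path 2×[1.375+3×2.4375] = 2×8.6875 in, A_gv = 5.4297, A_nv = 2×(8.6875 − 3.5×0.75)×0.3125 = 3.7891 in²; tension across gage: (1.6875 − 1×0.75)×0.3125 = 0.29297 in². R_n = min(0.6×70×3.7891, 0.6×50×5.4297) + 1.0×70×0.29297 = min(159.14, 162.89) + 20.508 = 179.65 kips. φR_n = 0.75 × 179.65 = 134.7 kips.
Governing: min(309.3, 188.3, 134.7) = 134.7 kips → block shear.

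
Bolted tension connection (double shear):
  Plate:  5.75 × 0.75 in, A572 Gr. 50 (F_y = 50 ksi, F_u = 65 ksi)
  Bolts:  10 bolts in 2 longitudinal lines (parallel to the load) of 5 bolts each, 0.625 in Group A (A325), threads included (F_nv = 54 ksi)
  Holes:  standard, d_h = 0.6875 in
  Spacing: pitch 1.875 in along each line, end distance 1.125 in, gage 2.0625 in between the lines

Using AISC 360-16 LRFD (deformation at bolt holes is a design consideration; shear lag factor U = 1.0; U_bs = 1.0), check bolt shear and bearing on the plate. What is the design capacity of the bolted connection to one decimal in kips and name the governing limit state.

248.5 kips (bolt shear governs)

Bolt shear: A_b = π(0.625)²/4 = 0.3068 in². φR_n = 0.75 × 54 × 0.3068 × 10 × 2 = 248.5 kips.
Bearing (0.75 in plate, F_u = 65 ksi): end bolts L_c = 1.125 − 0.6875/2 = 0.78125, R_n = min(1.2×0.78125×0.75×65, 2.4×0.625×0.75×65) = 45.703 kips/bolt; interior L_c = 1.875 − 0.6875 = 1.1875, R_n = 69.469 kips/bolt. φR_n = 0.75 × (2×45.703 + 8×69.469) = 485.4 kips.
Governing: min(248.5, 485.4) = 248.5 kips → bolt shear.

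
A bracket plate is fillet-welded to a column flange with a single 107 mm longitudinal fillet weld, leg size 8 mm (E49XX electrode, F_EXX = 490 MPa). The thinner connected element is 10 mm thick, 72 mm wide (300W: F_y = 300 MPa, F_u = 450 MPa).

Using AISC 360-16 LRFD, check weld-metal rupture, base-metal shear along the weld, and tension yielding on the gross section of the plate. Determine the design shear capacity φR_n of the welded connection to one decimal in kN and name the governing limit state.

Weld metal: throat = 0.707×8 = 5.656 mm, L = 107 mm. φR_n = 0.75 × 0.6 × 490 × 5.656 × 107 = 133.4 kN.
Base metal shear (10 mm plate): yield φR_n = 1.0×0.6×300×10×107 = 192.6 kN; rupture φR_n = 0.75×0.6×450×10×107 = 216.7 kN; take 192.6 kN (yield).
Tension yield (gross): A_g = 72×10 = 720 mm². φR_n = 0.90 × 300 × 720 = 194.4 kN.
Governing: min(133.4, 192.6, 194.4) = 133.4 kN → weld metal.

133.4 kN (weld metal governs)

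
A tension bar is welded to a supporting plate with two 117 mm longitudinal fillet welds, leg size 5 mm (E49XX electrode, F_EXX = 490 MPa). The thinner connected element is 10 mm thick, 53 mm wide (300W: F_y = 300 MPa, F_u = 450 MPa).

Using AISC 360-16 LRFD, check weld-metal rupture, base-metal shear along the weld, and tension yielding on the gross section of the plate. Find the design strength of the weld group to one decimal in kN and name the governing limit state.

143.1 kN (gross-section yield governs)

Weld metal: throat = 0.707×5 = 3.535 mm, L = 2×117 = 234 mm. φR_n = 0.75 × 0.6 × 490 × 3.535 × 234 = 182.4 kN.
Base metal shear (10 mm plate): yield φR_n = 1.0×0.6×300×10×234 = 421.2 kN; rupture φR_n = 0.75×0.6×450×10×234 = 473.9 kN; take 421.2 kN (yield).
Tension yield (gross): A_g = 53×10 = 530 mm². φR_n = 0.90 × 300 × 530 = 143.1 kN.
Governing: min(182.4, 421.2, 143.1) = 143.1 kN → gross-section yield.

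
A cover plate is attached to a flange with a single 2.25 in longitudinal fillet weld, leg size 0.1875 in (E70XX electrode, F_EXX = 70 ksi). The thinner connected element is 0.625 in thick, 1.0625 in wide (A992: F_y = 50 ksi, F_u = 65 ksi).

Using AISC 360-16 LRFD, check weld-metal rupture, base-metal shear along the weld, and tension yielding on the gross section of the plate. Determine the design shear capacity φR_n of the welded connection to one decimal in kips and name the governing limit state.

9.4 kips (weld metal governs)

Weld metal: throat = 0.707×0.1875 = 0.13256 in, L = 2.25 in. φR_n = 0.75 × 0.6 × 70 × 0.13256 × 2.25 = 9.4 kips.
Base metal shear (0.625 in plate): yield φR_n = 1.0×0.6×50×0.625×2.25 = 42.2 kips; rupture φR_n = 0.75×0.6×65×0.625×2.25 = 41.1 kips; take 41.1 kips (rupture).
Tension yield (gross): A_g = 1.0625×0.625 = 0.66406 in². φR_n = 0.90 × 50 × 0.66406 = 29.9 kips.
Governing: min(9.4, 41.1, 29.9) = 9.4 kips → weld metal.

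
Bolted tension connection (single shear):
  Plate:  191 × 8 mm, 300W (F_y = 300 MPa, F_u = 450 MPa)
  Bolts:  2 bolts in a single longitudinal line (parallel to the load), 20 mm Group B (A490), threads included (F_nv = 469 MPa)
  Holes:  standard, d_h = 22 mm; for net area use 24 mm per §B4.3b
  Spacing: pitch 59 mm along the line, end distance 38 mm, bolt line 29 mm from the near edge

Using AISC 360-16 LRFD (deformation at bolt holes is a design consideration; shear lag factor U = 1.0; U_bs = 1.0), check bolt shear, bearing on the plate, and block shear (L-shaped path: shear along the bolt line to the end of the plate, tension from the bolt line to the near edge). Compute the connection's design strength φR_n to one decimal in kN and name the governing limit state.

144.7 kN (block shear governs)

Bolt shear: A_b = π(20)²/4 = 314.16 mm². φR_n = 0.75 × 469 × 314.16 × 2 × 1 = 221.0 kN.
Bearing (8 mm plate, F_u = 450 MPa): end bolts L_c = 38 − 22/2 = 27, R_n = min(1.2×27×8×450, 2.4×20×8×450) = 116.64 kN/bolt; interior L_c = 59 − 22 = 37, R_n = 159.84 kN/bolt. φR_n = 0.75 × (1×116.64 + 1×159.84) = 207.4 kN.
Block shear: shear path 1×[38+1×59] = 1×97 mm, A_gv = 776, A_nv = 1×(97 − 1.5×24)×8 = 488 mm²; tension to near edge: (29 − 0.5×24)×8 = 136 mm². R_n = min(0.6×450×488, 0.6×300×776) + 1.0×450×136 = min(131.76, 139.68) + 61.2 = 192.96 kN. φR_n = 0.75 × 192.96 = 144.7 kN.
Governing: min(221.0, 207.4, 144.7) = 144.7 kN → block shear.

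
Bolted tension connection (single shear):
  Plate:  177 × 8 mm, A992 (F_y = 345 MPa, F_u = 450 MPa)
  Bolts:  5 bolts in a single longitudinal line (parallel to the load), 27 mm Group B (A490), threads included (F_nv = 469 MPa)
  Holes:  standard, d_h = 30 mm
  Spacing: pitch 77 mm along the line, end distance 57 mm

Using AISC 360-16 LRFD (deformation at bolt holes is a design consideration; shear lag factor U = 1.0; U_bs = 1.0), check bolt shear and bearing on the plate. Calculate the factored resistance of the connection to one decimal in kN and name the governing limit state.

Bolt shear: A_b = π(27)²/4 = 572.56 mm². φR_n = 0.75 × 469 × 572.56 × 5 × 1 = 1007.0 kN.
Bearing (8 mm plate, F_u = 450 MPa): end bolts L_c = 57 − 30/2 = 42, R_n = min(1.2×42×8×450, 2.4×27×8×450) = 181.44 kN/bolt; interior L_c = 77 − 30 = 47, R_n = 203.04 kN/bolt. φR_n = 0.75 × (1×181.44 + 4×203.04) = 745.2 kN.
Governing: min(1007.0, 745.2) = 745.2 kN → bearing.

745.2 kN (bearing governs)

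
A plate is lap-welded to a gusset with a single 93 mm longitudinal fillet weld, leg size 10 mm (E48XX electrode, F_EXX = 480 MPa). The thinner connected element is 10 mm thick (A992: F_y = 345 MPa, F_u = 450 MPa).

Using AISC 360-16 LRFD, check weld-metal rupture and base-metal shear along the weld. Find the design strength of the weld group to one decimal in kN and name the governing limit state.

Weld metal: throat = 0.707×10 = 7.07 mm, L = 93 mm. φR_n = 0.75 × 0.6 × 480 × 7.07 × 93 = 142.0 kN.
Base metal shear (10 mm plate): yield φR_n = 1.0×0.6×345×10×93 = 192.5 kN; rupture φR_n = 0.75×0.6×450×10×93 = 188.3 kN; take 188.3 kN (rupture).
Governing: min(142.0, 188.3) = 142.0 kN → weld metal.

142.0 kN (weld metal governs)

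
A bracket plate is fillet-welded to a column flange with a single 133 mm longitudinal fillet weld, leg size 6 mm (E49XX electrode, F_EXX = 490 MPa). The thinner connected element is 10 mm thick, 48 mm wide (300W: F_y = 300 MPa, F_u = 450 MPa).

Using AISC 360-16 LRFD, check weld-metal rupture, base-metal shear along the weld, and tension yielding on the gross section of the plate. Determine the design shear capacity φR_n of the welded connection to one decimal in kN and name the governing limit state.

124.4 kN (weld metal governs)

Weld metal: throat = 0.707×6 = 4.242 mm, L = 133 mm. φR_n = 0.75 × 0.6 × 490 × 4.242 × 133 = 124.4 kN.
Base metal shear (10 mm plate): yield φR_n = 1.0×0.6×300×10×133 = 239.4 kN; rupture φR_n = 0.75×0.6×450×10×133 = 269.3 kN; take 239.4 kN (yield).
Tension yield (gross): A_g = 48×10 = 480 mm². φR_n = 0.90 × 300 × 480 = 129.6 kN.
Governing: min(124.4, 239.4, 129.6) = 124.4 kN → weld metal.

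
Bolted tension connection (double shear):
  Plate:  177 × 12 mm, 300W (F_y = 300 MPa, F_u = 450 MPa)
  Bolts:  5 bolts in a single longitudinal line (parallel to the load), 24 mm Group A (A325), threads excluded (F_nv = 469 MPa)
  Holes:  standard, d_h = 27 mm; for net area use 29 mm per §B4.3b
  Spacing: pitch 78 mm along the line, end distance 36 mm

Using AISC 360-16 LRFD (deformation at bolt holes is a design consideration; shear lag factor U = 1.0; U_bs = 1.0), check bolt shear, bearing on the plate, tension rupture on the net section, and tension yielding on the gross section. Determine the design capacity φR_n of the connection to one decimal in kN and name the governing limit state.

573.5 kN (gross-section yield governs)

Bolt shear: A_b = π(24)²/4 = 452.39 mm². φR_n = 0.75 × 469 × 452.39 × 5 × 2 = 1591.3 kN.
Bearing (12 mm plate, F_u = 450 MPa): end bolts L_c = 36 − 27/2 = 22.5, R_n = min(1.2×22.5×12×450, 2.4×24×12×450) = 145.8 kN/bolt; interior L_c = 78 − 27 = 51, R_n = 311.04 kN/bolt. φR_n = 0.75 × (1×145.8 + 4×311.04) = 1042.5 kN.
Tension rupture (net): A_n = (177 − 1×29)×12 = 1776 mm² (U = 1.0, A_e = A_n). φR_n = 0.75 × 450 × 1776 = 599.4 kN.
Tension yield (gross): A_g = 177×12 = 2124 mm². φR_n = 0.90 × 300 × 2124 = 573.5 kN.
Governing: min(1591.3, 1042.5, 599.4, 573.5) = 573.5 kN → gross-section yield.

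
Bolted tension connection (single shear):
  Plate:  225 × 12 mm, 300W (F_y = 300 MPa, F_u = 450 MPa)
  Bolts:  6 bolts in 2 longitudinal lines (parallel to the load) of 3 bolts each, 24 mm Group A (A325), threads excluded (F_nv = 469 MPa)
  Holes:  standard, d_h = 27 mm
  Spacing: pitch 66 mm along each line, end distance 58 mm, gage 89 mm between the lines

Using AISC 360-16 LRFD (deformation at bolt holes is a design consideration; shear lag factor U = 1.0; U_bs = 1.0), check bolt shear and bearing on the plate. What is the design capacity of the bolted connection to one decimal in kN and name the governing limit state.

954.8 kN (bolt shear governs)

Bolt shear: A_b = π(24)²/4 = 452.39 mm². φR_n = 0.75 × 469 × 452.39 × 6 × 1 = 954.8 kN.
Bearing (12 mm plate, F_u = 450 MPa): end bolts L_c = 58 − 27/2 = 44.5, R_n = min(1.2×44.5×12×450, 2.4×24×12×450) = 288.36 kN/bolt; interior L_c = 66 − 27 = 39, R_n = 252.72 kN/bolt. φR_n = 0.75 × (2×288.36 + 4×252.72) = 1190.7 kN.
Governing: min(954.8, 1190.7) = 954.8 kN → bolt shear.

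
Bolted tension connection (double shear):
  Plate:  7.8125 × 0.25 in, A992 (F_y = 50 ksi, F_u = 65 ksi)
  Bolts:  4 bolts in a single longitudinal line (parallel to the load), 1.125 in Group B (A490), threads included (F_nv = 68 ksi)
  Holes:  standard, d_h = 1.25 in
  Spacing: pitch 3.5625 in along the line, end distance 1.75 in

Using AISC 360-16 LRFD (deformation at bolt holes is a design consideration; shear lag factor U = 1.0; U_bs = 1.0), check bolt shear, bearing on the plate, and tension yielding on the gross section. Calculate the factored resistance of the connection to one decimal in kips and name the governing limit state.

Bolt shear: A_b = π(1.125)²/4 = 0.99402 in². φR_n = 0.75 × 68 × 0.99402 × 4 × 2 = 405.6 kips.
Bearing (0.25 in plate, F_u = 65 ksi): end bolts L_c = 1.75 − 1.25/2 = 1.125, R_n = min(1.2×1.125×0.25×65, 2.4×1.125×0.25×65) = 21.938 kips/bolt; interior L_c = 3.5625 − 1.25 = 2.3125, R_n = 43.875 kips/bolt. φR_n = 0.75 × (1×21.938 + 3×43.875) = 115.2 kips.
Tension yield (gross): A_g = 7.8125×0.25 = 1.9531 in². φR_n = 0.90 × 50 × 1.9531 = 87.9 kips.
Governing: min(405.6, 115.2, 87.9) = 87.9 kips → gross-section yield.

87.9 kips (gross-section yield governs)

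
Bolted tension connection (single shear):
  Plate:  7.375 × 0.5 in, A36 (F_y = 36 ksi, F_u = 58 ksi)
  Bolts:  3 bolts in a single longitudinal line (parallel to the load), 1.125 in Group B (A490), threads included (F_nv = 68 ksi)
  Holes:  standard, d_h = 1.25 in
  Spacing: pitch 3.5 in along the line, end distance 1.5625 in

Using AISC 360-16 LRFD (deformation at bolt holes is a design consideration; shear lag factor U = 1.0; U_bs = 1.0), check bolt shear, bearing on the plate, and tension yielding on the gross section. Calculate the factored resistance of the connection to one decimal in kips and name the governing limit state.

Bolt shear: A_b = π(1.125)²/4 = 0.99402 in². φR_n = 0.75 × 68 × 0.99402 × 3 × 1 = 152.1 kips.
Bearing (0.5 in plate, F_u = 58 ksi): end bolts L_c = 1.5625 − 1.25/2 = 0.9375, R_n = min(1.2×0.9375×0.5×58, 2.4×1.125×0.5×58) = 32.625 kips/bolt; interior L_c = 3.5 − 1.25 = 2.25, R_n = 78.3 kips/bolt. φR_n = 0.75 × (1×32.625 + 2×78.3) = 141.9 kips.
Tension yield (gross): A_g = 7.375×0.5 = 3.6875 in². φR_n = 0.90 × 36 × 3.6875 = 119.5 kips.
Governing: min(152.1, 141.9, 119.5) = 119.5 kips → gross-section yield.

119.5 kips (gross-section yield governs)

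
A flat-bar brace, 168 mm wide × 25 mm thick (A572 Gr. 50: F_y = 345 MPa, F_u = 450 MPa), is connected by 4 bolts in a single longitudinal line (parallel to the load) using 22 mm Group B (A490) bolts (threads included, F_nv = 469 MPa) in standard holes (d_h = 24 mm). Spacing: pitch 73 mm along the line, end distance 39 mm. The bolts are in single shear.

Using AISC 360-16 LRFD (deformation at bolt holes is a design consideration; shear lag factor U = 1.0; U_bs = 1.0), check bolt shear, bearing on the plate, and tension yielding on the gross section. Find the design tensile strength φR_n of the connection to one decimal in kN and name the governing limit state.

534.8 kN (bolt shear governs)

Bolt shear: A_b = π(22)²/4 = 380.13 mm². φR_n = 0.75 × 469 × 380.13 × 4 × 1 = 534.8 kN.
Bearing (25 mm plate, F_u = 450 MPa): end bolts L_c = 39 − 24/2 = 27, R_n = min(1.2×27×25×450, 2.4×22×25×450) = 364.5 kN/bolt; interior L_c = 73 − 24 = 49, R_n = 594 kN/bolt. φR_n = 0.75 × (1×364.5 + 3×594) = 1609.9 kN.
Tension yield (gross): A_g = 168×25 = 4200 mm². φR_n = 0.90 × 345 × 4200 = 1304.1 kN.
Governing: min(534.8, 1609.9, 1304.1) = 534.8 kN → bolt shear.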